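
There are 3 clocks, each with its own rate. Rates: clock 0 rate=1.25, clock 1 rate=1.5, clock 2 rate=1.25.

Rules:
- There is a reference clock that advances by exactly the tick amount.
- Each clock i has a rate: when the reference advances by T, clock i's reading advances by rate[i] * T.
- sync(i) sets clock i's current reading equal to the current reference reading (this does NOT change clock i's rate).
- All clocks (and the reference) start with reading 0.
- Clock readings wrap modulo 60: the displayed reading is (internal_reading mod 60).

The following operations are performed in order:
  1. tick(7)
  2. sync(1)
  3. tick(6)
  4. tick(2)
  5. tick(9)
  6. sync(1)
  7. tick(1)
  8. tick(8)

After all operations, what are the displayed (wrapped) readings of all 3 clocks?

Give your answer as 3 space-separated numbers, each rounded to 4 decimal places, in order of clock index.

After op 1 tick(7): ref=7.0000 raw=[8.7500 10.5000 8.7500]
After op 2 sync(1): ref=7.0000 raw=[8.7500 7.0000 8.7500]
After op 3 tick(6): ref=13.0000 raw=[16.2500 16.0000 16.2500]
After op 4 tick(2): ref=15.0000 raw=[18.7500 19.0000 18.7500]
After op 5 tick(9): ref=24.0000 raw=[30.0000 32.5000 30.0000]
After op 6 sync(1): ref=24.0000 raw=[30.0000 24.0000 30.0000]
After op 7 tick(1): ref=25.0000 raw=[31.2500 25.5000 31.2500]
After op 8 tick(8): ref=33.0000 raw=[41.2500 37.5000 41.2500]
Wrap final raw readings (mod 60): 41.2500 mod 60 = 41.2500; 37.5000 mod 60 = 37.5000; 41.2500 mod 60 = 41.2500

Answer: 41.2500 37.5000 41.2500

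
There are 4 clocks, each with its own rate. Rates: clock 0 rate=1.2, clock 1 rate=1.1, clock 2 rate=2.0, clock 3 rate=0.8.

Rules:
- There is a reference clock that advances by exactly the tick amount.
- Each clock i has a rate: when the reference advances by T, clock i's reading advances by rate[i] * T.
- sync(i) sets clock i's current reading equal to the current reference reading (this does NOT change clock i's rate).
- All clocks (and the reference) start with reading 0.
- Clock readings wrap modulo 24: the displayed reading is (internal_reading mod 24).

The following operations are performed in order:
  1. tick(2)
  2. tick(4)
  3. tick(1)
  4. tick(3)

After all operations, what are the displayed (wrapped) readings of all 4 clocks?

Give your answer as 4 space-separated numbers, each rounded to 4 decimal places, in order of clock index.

Answer: 12.0000 11.0000 20.0000 8.0000

Derivation:
After op 1 tick(2): ref=2.0000 raw=[2.4000 2.2000 4.0000 1.6000]
After op 2 tick(4): ref=6.0000 raw=[7.2000 6.6000 12.0000 4.8000]
After op 3 tick(1): ref=7.0000 raw=[8.4000 7.7000 14.0000 5.6000]
After op 4 tick(3): ref=10.0000 raw=[12.0000 11.0000 20.0000 8.0000]
Wrap final raw readings (mod 24): 12.0000 mod 24 = 12.0000; 11.0000 mod 24 = 11.0000; 20.0000 mod 24 = 20.0000; 8.0000 mod 24 = 8.0000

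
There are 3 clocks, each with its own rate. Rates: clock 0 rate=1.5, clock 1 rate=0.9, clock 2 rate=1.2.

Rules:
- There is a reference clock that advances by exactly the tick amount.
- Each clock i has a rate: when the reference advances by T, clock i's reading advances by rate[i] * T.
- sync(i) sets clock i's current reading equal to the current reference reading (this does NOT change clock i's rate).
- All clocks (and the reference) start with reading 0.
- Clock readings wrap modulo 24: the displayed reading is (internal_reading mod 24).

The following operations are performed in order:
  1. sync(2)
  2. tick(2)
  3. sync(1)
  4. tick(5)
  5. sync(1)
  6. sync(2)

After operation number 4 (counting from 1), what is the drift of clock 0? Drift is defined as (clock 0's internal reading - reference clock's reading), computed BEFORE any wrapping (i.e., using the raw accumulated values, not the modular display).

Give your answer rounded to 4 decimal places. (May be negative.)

After op 1 sync(2): ref=0.0000 raw=[0.0000 0.0000 0.0000]
After op 2 tick(2): ref=2.0000 raw=[3.0000 1.8000 2.4000]
After op 3 sync(1): ref=2.0000 raw=[3.0000 2.0000 2.4000]
After op 4 tick(5): ref=7.0000 raw=[10.5000 6.5000 8.4000]
Drift of clock 0 after op 4: 10.5000 - 7.0000 = 3.5000

Answer: 3.5000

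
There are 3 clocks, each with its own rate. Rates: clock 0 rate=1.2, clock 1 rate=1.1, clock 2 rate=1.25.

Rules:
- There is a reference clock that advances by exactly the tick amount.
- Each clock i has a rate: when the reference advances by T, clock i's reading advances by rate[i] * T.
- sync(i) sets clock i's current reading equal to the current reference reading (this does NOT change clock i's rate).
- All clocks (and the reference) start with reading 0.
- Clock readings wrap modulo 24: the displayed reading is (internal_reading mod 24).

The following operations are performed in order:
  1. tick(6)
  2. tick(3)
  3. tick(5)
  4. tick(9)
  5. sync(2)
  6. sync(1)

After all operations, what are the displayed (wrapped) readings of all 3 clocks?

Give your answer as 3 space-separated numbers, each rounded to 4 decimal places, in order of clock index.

After op 1 tick(6): ref=6.0000 raw=[7.2000 6.6000 7.5000]
After op 2 tick(3): ref=9.0000 raw=[10.8000 9.9000 11.2500]
After op 3 tick(5): ref=14.0000 raw=[16.8000 15.4000 17.5000]
After op 4 tick(9): ref=23.0000 raw=[27.6000 25.3000 28.7500]
After op 5 sync(2): ref=23.0000 raw=[27.6000 25.3000 23.0000]
After op 6 sync(1): ref=23.0000 raw=[27.6000 23.0000 23.0000]
Wrap final raw readings (mod 24): 27.6000 mod 24 = 3.6000; 23.0000 mod 24 = 23.0000; 23.0000 mod 24 = 23.0000

Answer: 3.6000 23.0000 23.0000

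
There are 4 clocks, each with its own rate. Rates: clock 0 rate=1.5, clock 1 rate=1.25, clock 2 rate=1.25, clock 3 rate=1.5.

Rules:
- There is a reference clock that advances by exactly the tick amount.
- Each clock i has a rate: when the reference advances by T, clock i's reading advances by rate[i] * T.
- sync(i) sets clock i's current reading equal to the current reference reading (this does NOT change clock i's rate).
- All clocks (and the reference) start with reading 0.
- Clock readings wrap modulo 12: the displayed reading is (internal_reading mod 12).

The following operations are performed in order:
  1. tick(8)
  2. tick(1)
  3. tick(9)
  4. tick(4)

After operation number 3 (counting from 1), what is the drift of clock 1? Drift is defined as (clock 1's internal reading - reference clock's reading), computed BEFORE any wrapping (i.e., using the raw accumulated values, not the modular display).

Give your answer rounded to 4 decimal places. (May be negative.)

After op 1 tick(8): ref=8.0000 raw=[12.0000 10.0000 10.0000 12.0000]
After op 2 tick(1): ref=9.0000 raw=[13.5000 11.2500 11.2500 13.5000]
After op 3 tick(9): ref=18.0000 raw=[27.0000 22.5000 22.5000 27.0000]
Drift of clock 1 after op 3: 22.5000 - 18.0000 = 4.5000

Answer: 4.5000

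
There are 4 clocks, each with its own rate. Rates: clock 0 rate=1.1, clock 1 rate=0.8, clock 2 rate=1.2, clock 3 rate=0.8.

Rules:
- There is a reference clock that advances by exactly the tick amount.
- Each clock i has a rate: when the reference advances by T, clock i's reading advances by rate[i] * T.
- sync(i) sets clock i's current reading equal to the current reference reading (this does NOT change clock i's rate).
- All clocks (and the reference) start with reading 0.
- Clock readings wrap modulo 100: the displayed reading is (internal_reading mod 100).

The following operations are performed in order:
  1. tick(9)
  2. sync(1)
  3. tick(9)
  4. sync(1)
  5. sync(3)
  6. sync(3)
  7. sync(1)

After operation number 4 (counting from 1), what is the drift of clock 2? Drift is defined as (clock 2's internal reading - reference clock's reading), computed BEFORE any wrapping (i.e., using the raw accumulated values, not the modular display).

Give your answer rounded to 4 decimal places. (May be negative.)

Answer: 3.6000

Derivation:
After op 1 tick(9): ref=9.0000 raw=[9.9000 7.2000 10.8000 7.2000]
After op 2 sync(1): ref=9.0000 raw=[9.9000 9.0000 10.8000 7.2000]
After op 3 tick(9): ref=18.0000 raw=[19.8000 16.2000 21.6000 14.4000]
After op 4 sync(1): ref=18.0000 raw=[19.8000 18.0000 21.6000 14.4000]
Drift of clock 2 after op 4: 21.6000 - 18.0000 = 3.6000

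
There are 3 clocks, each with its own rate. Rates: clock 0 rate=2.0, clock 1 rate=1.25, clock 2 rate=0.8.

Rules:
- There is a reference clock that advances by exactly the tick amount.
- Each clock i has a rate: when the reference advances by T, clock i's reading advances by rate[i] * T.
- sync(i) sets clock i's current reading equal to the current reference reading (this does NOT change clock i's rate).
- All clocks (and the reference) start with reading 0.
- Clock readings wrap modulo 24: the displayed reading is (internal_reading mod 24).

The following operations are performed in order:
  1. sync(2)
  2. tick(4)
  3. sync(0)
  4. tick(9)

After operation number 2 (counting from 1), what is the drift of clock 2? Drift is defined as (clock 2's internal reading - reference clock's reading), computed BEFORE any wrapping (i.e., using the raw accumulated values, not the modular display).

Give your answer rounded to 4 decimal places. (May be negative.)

After op 1 sync(2): ref=0.0000 raw=[0.0000 0.0000 0.0000]
After op 2 tick(4): ref=4.0000 raw=[8.0000 5.0000 3.2000]
Drift of clock 2 after op 2: 3.2000 - 4.0000 = -0.8000

Answer: -0.8000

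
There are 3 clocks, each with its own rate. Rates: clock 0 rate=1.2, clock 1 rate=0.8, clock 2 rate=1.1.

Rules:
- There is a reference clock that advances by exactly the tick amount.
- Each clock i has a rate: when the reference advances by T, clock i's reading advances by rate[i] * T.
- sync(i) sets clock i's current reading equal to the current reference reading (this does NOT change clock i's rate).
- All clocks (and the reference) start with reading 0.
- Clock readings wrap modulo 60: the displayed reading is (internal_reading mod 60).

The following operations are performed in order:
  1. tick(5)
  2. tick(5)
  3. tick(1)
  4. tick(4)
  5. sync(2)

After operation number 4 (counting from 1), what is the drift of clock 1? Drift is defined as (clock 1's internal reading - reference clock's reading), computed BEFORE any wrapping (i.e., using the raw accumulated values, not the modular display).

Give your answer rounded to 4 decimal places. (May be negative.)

After op 1 tick(5): ref=5.0000 raw=[6.0000 4.0000 5.5000]
After op 2 tick(5): ref=10.0000 raw=[12.0000 8.0000 11.0000]
After op 3 tick(1): ref=11.0000 raw=[13.2000 8.8000 12.1000]
After op 4 tick(4): ref=15.0000 raw=[18.0000 12.0000 16.5000]
Drift of clock 1 after op 4: 12.0000 - 15.0000 = -3.0000

Answer: -3.0000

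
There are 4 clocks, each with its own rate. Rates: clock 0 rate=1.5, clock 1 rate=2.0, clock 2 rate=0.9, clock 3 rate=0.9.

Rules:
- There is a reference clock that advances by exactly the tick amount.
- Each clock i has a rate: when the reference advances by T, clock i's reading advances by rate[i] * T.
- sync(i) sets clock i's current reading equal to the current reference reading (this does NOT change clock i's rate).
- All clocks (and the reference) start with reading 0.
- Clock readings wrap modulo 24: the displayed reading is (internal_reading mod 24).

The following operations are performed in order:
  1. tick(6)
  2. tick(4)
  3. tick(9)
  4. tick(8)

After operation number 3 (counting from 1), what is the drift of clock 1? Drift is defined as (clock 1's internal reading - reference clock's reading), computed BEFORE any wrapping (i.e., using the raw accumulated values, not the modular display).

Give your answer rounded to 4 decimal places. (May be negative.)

After op 1 tick(6): ref=6.0000 raw=[9.0000 12.0000 5.4000 5.4000]
After op 2 tick(4): ref=10.0000 raw=[15.0000 20.0000 9.0000 9.0000]
After op 3 tick(9): ref=19.0000 raw=[28.5000 38.0000 17.1000 17.1000]
Drift of clock 1 after op 3: 38.0000 - 19.0000 = 19.0000

Answer: 19.0000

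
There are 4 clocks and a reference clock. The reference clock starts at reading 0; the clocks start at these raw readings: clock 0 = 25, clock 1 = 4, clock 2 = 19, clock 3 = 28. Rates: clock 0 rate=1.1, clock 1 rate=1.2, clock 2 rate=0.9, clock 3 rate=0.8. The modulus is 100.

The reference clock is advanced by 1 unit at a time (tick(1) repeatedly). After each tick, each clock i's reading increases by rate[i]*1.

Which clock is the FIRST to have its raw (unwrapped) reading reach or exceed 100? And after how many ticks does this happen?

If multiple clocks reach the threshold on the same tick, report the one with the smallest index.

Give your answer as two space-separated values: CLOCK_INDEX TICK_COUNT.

clock 0: start=25, rate=1.1, needs 100-25 = 75; ticks = ceil(75/1.1) = ceil(68.1818) = 69; reading at tick 69 = 25 + 1.1*69 = 100.9000
clock 1: start=4, rate=1.2, needs 100-4 = 96; ticks = ceil(96/1.2) = ceil(80.0000) = 80; reading at tick 80 = 4 + 1.2*80 = 100.0000
clock 2: start=19, rate=0.9, needs 100-19 = 81; ticks = ceil(81/0.9) = ceil(90.0000) = 90; reading at tick 90 = 19 + 0.9*90 = 100.0000
clock 3: start=28, rate=0.8, needs 100-28 = 72; ticks = ceil(72/0.8) = ceil(90.0000) = 90; reading at tick 90 = 28 + 0.8*90 = 100.0000
Minimum tick count = 69; winners = [0]; smallest index = 0

Answer: 0 69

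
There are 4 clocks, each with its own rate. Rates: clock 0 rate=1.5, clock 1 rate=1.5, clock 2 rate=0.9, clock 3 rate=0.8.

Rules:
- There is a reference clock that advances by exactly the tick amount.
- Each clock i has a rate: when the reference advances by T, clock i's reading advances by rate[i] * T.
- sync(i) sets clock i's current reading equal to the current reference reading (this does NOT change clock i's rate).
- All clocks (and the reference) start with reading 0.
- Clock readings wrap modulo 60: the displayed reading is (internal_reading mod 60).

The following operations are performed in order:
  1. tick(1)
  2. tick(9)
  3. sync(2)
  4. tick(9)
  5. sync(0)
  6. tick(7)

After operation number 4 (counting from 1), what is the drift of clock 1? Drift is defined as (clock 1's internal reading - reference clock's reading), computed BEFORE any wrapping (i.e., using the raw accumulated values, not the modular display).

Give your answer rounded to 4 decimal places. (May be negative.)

After op 1 tick(1): ref=1.0000 raw=[1.5000 1.5000 0.9000 0.8000]
After op 2 tick(9): ref=10.0000 raw=[15.0000 15.0000 9.0000 8.0000]
After op 3 sync(2): ref=10.0000 raw=[15.0000 15.0000 10.0000 8.0000]
After op 4 tick(9): ref=19.0000 raw=[28.5000 28.5000 18.1000 15.2000]
Drift of clock 1 after op 4: 28.5000 - 19.0000 = 9.5000

Answer: 9.5000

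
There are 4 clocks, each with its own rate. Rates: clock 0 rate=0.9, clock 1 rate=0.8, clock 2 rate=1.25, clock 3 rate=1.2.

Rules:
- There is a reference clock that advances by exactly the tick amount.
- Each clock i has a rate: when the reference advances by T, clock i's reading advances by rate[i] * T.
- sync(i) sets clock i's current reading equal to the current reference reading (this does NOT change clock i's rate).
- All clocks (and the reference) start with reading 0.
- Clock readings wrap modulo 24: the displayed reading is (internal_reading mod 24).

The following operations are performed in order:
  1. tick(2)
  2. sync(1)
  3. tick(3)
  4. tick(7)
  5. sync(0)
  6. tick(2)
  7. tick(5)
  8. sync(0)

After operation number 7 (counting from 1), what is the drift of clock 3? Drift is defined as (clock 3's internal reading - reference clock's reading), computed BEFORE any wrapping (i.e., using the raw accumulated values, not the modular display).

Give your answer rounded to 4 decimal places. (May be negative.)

After op 1 tick(2): ref=2.0000 raw=[1.8000 1.6000 2.5000 2.4000]
After op 2 sync(1): ref=2.0000 raw=[1.8000 2.0000 2.5000 2.4000]
After op 3 tick(3): ref=5.0000 raw=[4.5000 4.4000 6.2500 6.0000]
After op 4 tick(7): ref=12.0000 raw=[10.8000 10.0000 15.0000 14.4000]
After op 5 sync(0): ref=12.0000 raw=[12.0000 10.0000 15.0000 14.4000]
After op 6 tick(2): ref=14.0000 raw=[13.8000 11.6000 17.5000 16.8000]
After op 7 tick(5): ref=19.0000 raw=[18.3000 15.6000 23.7500 22.8000]
Drift of clock 3 after op 7: 22.8000 - 19.0000 = 3.8000

Answer: 3.8000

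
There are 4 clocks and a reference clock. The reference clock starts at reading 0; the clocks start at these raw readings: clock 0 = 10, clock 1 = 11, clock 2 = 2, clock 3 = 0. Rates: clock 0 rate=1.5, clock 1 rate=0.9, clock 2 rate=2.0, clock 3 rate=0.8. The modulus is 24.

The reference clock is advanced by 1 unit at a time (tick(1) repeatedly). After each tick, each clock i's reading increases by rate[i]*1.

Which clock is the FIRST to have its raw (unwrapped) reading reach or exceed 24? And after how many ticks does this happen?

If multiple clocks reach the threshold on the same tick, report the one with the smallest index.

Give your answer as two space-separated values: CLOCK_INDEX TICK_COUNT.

Answer: 0 10

Derivation:
clock 0: start=10, rate=1.5, needs 24-10 = 14; ticks = ceil(14/1.5) = ceil(9.3333) = 10; reading at tick 10 = 10 + 1.5*10 = 25.0000
clock 1: start=11, rate=0.9, needs 24-11 = 13; ticks = ceil(13/0.9) = ceil(14.4444) = 15; reading at tick 15 = 11 + 0.9*15 = 24.5000
clock 2: start=2, rate=2.0, needs 24-2 = 22; ticks = ceil(22/2.0) = ceil(11.0000) = 11; reading at tick 11 = 2 + 2.0*11 = 24.0000
clock 3: start=0, rate=0.8, needs 24-0 = 24; ticks = ceil(24/0.8) = ceil(30.0000) = 30; reading at tick 30 = 0 + 0.8*30 = 24.0000
Minimum tick count = 10; winners = [0]; smallest index = 0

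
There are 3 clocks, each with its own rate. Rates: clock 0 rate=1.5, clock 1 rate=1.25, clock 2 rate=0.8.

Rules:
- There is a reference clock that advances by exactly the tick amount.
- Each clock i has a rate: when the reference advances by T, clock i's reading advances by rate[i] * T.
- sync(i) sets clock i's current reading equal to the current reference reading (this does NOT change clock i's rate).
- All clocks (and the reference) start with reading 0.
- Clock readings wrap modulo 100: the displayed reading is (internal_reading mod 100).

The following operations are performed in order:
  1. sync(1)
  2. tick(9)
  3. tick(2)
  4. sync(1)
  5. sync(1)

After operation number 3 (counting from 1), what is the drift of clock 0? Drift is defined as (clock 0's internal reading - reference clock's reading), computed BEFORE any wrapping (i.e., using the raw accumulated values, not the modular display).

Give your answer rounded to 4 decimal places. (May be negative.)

Answer: 5.5000

Derivation:
After op 1 sync(1): ref=0.0000 raw=[0.0000 0.0000 0.0000]
After op 2 tick(9): ref=9.0000 raw=[13.5000 11.2500 7.2000]
After op 3 tick(2): ref=11.0000 raw=[16.5000 13.7500 8.8000]
Drift of clock 0 after op 3: 16.5000 - 11.0000 = 5.5000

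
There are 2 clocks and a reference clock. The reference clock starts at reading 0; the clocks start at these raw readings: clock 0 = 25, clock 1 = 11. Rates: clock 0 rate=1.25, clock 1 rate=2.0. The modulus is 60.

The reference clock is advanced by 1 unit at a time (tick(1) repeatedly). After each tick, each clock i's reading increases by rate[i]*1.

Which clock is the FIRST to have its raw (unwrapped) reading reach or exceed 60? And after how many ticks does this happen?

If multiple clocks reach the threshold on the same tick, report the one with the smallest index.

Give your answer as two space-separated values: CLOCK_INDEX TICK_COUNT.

Answer: 1 25

Derivation:
clock 0: start=25, rate=1.25, needs 60-25 = 35; ticks = ceil(35/1.25) = ceil(28.0000) = 28; reading at tick 28 = 25 + 1.25*28 = 60.0000
clock 1: start=11, rate=2.0, needs 60-11 = 49; ticks = ceil(49/2.0) = ceil(24.5000) = 25; reading at tick 25 = 11 + 2.0*25 = 61.0000
Minimum tick count = 25; winners = [1]; smallest index = 1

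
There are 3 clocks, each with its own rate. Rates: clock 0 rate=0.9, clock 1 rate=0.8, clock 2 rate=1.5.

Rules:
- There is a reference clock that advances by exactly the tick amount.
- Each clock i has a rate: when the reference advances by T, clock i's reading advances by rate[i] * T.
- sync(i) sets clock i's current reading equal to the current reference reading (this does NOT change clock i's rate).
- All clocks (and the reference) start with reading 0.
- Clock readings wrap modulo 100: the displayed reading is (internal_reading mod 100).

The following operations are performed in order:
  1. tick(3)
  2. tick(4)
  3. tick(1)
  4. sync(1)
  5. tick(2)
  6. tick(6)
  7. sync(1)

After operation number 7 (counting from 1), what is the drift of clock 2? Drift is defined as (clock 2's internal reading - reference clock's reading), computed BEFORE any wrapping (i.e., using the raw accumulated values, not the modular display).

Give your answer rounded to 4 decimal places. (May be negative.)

After op 1 tick(3): ref=3.0000 raw=[2.7000 2.4000 4.5000]
After op 2 tick(4): ref=7.0000 raw=[6.3000 5.6000 10.5000]
After op 3 tick(1): ref=8.0000 raw=[7.2000 6.4000 12.0000]
After op 4 sync(1): ref=8.0000 raw=[7.2000 8.0000 12.0000]
After op 5 tick(2): ref=10.0000 raw=[9.0000 9.6000 15.0000]
After op 6 tick(6): ref=16.0000 raw=[14.4000 14.4000 24.0000]
After op 7 sync(1): ref=16.0000 raw=[14.4000 16.0000 24.0000]
Drift of clock 2 after op 7: 24.0000 - 16.0000 = 8.0000

Answer: 8.0000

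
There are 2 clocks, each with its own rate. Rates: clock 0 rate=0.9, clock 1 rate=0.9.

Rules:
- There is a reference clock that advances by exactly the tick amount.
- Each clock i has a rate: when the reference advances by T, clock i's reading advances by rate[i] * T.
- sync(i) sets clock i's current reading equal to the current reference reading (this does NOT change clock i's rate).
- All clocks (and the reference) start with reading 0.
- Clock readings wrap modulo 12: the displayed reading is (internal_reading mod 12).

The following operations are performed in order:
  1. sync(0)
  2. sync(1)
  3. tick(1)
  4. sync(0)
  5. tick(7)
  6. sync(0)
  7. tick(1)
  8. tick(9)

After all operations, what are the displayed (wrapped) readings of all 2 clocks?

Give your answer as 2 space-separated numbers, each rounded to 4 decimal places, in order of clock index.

Answer: 5.0000 4.2000

Derivation:
After op 1 sync(0): ref=0.0000 raw=[0.0000 0.0000]
After op 2 sync(1): ref=0.0000 raw=[0.0000 0.0000]
After op 3 tick(1): ref=1.0000 raw=[0.9000 0.9000]
After op 4 sync(0): ref=1.0000 raw=[1.0000 0.9000]
After op 5 tick(7): ref=8.0000 raw=[7.3000 7.2000]
After op 6 sync(0): ref=8.0000 raw=[8.0000 7.2000]
After op 7 tick(1): ref=9.0000 raw=[8.9000 8.1000]
After op 8 tick(9): ref=18.0000 raw=[17.0000 16.2000]
Wrap final raw readings (mod 12): 17.0000 mod 12 = 5.0000; 16.2000 mod 12 = 4.2000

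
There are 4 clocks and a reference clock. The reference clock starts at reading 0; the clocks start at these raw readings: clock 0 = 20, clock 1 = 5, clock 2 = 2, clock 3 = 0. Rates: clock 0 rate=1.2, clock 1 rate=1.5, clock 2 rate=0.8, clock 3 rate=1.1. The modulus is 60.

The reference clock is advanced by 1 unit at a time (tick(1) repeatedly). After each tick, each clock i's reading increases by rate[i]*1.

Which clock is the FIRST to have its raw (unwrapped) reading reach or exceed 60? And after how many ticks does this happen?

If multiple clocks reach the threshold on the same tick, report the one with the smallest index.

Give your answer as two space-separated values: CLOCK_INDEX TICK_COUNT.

Answer: 0 34

Derivation:
clock 0: start=20, rate=1.2, needs 60-20 = 40; ticks = ceil(40/1.2) = ceil(33.3333) = 34; reading at tick 34 = 20 + 1.2*34 = 60.8000
clock 1: start=5, rate=1.5, needs 60-5 = 55; ticks = ceil(55/1.5) = ceil(36.6667) = 37; reading at tick 37 = 5 + 1.5*37 = 60.5000
clock 2: start=2, rate=0.8, needs 60-2 = 58; ticks = ceil(58/0.8) = ceil(72.5000) = 73; reading at tick 73 = 2 + 0.8*73 = 60.4000
clock 3: start=0, rate=1.1, needs 60-0 = 60; ticks = ceil(60/1.1) = ceil(54.5455) = 55; reading at tick 55 = 0 + 1.1*55 = 60.5000
Minimum tick count = 34; winners = [0]; smallest index = 0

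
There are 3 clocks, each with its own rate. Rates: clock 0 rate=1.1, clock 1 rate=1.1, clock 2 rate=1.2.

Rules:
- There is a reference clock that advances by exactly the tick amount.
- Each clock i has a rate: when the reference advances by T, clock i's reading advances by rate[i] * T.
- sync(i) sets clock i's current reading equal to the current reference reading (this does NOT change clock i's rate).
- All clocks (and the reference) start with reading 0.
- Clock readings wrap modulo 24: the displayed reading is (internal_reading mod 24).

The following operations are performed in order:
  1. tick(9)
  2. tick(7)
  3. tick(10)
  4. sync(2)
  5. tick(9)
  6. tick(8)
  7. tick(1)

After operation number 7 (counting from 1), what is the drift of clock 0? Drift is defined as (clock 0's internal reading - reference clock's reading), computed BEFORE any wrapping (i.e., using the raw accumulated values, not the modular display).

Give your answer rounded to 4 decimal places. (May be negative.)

After op 1 tick(9): ref=9.0000 raw=[9.9000 9.9000 10.8000]
After op 2 tick(7): ref=16.0000 raw=[17.6000 17.6000 19.2000]
After op 3 tick(10): ref=26.0000 raw=[28.6000 28.6000 31.2000]
After op 4 sync(2): ref=26.0000 raw=[28.6000 28.6000 26.0000]
After op 5 tick(9): ref=35.0000 raw=[38.5000 38.5000 36.8000]
After op 6 tick(8): ref=43.0000 raw=[47.3000 47.3000 46.4000]
After op 7 tick(1): ref=44.0000 raw=[48.4000 48.4000 47.6000]
Drift of clock 0 after op 7: 48.4000 - 44.0000 = 4.4000

Answer: 4.4000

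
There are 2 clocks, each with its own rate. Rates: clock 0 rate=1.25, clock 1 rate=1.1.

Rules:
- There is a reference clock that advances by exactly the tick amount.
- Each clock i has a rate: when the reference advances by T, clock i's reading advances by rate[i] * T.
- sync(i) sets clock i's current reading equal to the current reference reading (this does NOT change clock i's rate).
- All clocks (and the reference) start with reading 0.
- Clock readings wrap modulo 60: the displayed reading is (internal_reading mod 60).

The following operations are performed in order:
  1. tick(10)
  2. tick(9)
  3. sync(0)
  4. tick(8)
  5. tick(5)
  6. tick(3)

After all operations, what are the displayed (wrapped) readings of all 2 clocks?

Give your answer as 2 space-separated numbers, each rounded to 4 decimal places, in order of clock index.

Answer: 39.0000 38.5000

Derivation:
After op 1 tick(10): ref=10.0000 raw=[12.5000 11.0000]
After op 2 tick(9): ref=19.0000 raw=[23.7500 20.9000]
After op 3 sync(0): ref=19.0000 raw=[19.0000 20.9000]
After op 4 tick(8): ref=27.0000 raw=[29.0000 29.7000]
After op 5 tick(5): ref=32.0000 raw=[35.2500 35.2000]
After op 6 tick(3): ref=35.0000 raw=[39.0000 38.5000]
Wrap final raw readings (mod 60): 39.0000 mod 60 = 39.0000; 38.5000 mod 60 = 38.5000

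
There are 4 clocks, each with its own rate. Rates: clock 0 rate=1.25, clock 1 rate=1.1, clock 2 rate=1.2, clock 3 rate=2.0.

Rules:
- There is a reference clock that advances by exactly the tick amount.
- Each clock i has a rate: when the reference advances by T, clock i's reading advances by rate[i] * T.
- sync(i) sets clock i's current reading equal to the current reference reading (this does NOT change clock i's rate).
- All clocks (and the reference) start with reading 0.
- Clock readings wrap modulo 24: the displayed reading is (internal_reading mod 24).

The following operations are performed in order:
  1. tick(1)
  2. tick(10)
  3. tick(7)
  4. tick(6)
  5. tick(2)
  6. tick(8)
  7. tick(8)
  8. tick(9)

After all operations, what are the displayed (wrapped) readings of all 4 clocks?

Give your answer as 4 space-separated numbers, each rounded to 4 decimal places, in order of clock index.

Answer: 15.7500 8.1000 13.2000 6.0000

Derivation:
After op 1 tick(1): ref=1.0000 raw=[1.2500 1.1000 1.2000 2.0000]
After op 2 tick(10): ref=11.0000 raw=[13.7500 12.1000 13.2000 22.0000]
After op 3 tick(7): ref=18.0000 raw=[22.5000 19.8000 21.6000 36.0000]
After op 4 tick(6): ref=24.0000 raw=[30.0000 26.4000 28.8000 48.0000]
After op 5 tick(2): ref=26.0000 raw=[32.5000 28.6000 31.2000 52.0000]
After op 6 tick(8): ref=34.0000 raw=[42.5000 37.4000 40.8000 68.0000]
After op 7 tick(8): ref=42.0000 raw=[52.5000 46.2000 50.4000 84.0000]
After op 8 tick(9): ref=51.0000 raw=[63.7500 56.1000 61.2000 102.0000]
Wrap final raw readings (mod 24): 63.7500 mod 24 = 15.7500; 56.1000 mod 24 = 8.1000; 61.2000 mod 24 = 13.2000; 102.0000 mod 24 = 6.0000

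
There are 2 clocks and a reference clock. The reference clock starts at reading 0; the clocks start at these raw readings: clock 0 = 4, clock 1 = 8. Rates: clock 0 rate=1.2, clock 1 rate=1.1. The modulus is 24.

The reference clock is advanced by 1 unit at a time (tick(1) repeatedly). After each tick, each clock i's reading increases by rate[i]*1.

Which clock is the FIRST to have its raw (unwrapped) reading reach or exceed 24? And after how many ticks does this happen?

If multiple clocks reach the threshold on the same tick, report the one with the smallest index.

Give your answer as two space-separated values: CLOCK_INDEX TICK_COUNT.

clock 0: start=4, rate=1.2, needs 24-4 = 20; ticks = ceil(20/1.2) = ceil(16.6667) = 17; reading at tick 17 = 4 + 1.2*17 = 24.4000
clock 1: start=8, rate=1.1, needs 24-8 = 16; ticks = ceil(16/1.1) = ceil(14.5455) = 15; reading at tick 15 = 8 + 1.1*15 = 24.5000
Minimum tick count = 15; winners = [1]; smallest index = 1

Answer: 1 15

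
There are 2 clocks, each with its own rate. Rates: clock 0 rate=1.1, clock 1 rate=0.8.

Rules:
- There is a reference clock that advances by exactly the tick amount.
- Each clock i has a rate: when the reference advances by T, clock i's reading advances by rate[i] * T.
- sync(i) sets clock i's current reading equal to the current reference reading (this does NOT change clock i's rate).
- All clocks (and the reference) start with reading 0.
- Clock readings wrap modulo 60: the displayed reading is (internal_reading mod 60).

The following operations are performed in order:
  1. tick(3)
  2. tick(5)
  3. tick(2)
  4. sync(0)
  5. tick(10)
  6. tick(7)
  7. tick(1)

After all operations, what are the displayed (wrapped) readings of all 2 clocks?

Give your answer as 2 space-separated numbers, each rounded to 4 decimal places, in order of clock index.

After op 1 tick(3): ref=3.0000 raw=[3.3000 2.4000]
After op 2 tick(5): ref=8.0000 raw=[8.8000 6.4000]
After op 3 tick(2): ref=10.0000 raw=[11.0000 8.0000]
After op 4 sync(0): ref=10.0000 raw=[10.0000 8.0000]
After op 5 tick(10): ref=20.0000 raw=[21.0000 16.0000]
After op 6 tick(7): ref=27.0000 raw=[28.7000 21.6000]
After op 7 tick(1): ref=28.0000 raw=[29.8000 22.4000]
Wrap final raw readings (mod 60): 29.8000 mod 60 = 29.8000; 22.4000 mod 60 = 22.4000

Answer: 29.8000 22.4000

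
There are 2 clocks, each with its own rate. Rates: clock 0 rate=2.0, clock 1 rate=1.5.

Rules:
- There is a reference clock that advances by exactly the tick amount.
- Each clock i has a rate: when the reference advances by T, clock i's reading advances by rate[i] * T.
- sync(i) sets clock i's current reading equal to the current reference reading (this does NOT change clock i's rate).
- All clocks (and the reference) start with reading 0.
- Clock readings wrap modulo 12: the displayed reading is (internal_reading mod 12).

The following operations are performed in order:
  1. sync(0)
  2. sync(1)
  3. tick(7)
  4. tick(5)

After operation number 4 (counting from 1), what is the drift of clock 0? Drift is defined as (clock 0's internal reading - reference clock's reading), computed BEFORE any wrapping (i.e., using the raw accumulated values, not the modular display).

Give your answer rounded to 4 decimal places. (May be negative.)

After op 1 sync(0): ref=0.0000 raw=[0.0000 0.0000]
After op 2 sync(1): ref=0.0000 raw=[0.0000 0.0000]
After op 3 tick(7): ref=7.0000 raw=[14.0000 10.5000]
After op 4 tick(5): ref=12.0000 raw=[24.0000 18.0000]
Drift of clock 0 after op 4: 24.0000 - 12.0000 = 12.0000

Answer: 12.0000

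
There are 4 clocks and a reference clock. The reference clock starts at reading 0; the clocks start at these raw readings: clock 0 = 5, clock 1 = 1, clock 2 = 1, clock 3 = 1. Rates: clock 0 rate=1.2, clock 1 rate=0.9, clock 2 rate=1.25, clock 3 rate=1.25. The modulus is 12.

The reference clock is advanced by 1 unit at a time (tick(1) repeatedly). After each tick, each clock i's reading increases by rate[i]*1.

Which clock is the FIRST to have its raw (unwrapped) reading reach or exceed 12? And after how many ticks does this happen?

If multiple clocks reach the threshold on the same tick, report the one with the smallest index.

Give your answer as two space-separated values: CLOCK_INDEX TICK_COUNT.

clock 0: start=5, rate=1.2, needs 12-5 = 7; ticks = ceil(7/1.2) = ceil(5.8333) = 6; reading at tick 6 = 5 + 1.2*6 = 12.2000
clock 1: start=1, rate=0.9, needs 12-1 = 11; ticks = ceil(11/0.9) = ceil(12.2222) = 13; reading at tick 13 = 1 + 0.9*13 = 12.7000
clock 2: start=1, rate=1.25, needs 12-1 = 11; ticks = ceil(11/1.25) = ceil(8.8000) = 9; reading at tick 9 = 1 + 1.25*9 = 12.2500
clock 3: start=1, rate=1.25, needs 12-1 = 11; ticks = ceil(11/1.25) = ceil(8.8000) = 9; reading at tick 9 = 1 + 1.25*9 = 12.2500
Minimum tick count = 6; winners = [0]; smallest index = 0

Answer: 0 6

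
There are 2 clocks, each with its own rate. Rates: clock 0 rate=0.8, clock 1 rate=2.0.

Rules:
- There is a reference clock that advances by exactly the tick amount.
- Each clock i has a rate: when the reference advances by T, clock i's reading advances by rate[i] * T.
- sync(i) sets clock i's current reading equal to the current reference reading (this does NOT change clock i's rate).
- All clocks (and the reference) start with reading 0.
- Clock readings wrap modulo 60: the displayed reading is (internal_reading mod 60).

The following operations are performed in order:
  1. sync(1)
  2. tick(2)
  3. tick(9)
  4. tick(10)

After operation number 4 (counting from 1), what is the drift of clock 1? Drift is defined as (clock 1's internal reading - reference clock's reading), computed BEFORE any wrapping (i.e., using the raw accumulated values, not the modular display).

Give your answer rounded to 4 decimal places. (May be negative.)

After op 1 sync(1): ref=0.0000 raw=[0.0000 0.0000]
After op 2 tick(2): ref=2.0000 raw=[1.6000 4.0000]
After op 3 tick(9): ref=11.0000 raw=[8.8000 22.0000]
After op 4 tick(10): ref=21.0000 raw=[16.8000 42.0000]
Drift of clock 1 after op 4: 42.0000 - 21.0000 = 21.0000

Answer: 21.0000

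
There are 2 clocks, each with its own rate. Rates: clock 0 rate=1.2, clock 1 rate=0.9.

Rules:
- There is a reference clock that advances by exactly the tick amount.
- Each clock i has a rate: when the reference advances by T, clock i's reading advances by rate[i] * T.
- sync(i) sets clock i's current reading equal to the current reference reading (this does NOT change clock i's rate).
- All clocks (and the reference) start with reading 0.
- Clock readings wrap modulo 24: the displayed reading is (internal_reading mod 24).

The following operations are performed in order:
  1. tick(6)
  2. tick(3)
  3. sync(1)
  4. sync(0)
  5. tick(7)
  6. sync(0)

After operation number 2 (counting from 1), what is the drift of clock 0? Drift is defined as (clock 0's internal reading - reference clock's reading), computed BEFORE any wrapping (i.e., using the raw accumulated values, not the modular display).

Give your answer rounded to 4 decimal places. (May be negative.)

After op 1 tick(6): ref=6.0000 raw=[7.2000 5.4000]
After op 2 tick(3): ref=9.0000 raw=[10.8000 8.1000]
Drift of clock 0 after op 2: 10.8000 - 9.0000 = 1.8000

Answer: 1.8000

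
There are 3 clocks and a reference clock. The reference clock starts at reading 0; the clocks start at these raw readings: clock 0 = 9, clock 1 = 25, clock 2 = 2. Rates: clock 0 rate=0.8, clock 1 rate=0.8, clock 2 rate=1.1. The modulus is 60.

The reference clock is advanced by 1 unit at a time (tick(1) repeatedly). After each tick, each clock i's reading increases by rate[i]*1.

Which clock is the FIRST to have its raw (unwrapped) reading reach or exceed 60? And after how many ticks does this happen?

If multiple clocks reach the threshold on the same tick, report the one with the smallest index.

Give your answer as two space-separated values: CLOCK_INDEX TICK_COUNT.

Answer: 1 44

Derivation:
clock 0: start=9, rate=0.8, needs 60-9 = 51; ticks = ceil(51/0.8) = ceil(63.7500) = 64; reading at tick 64 = 9 + 0.8*64 = 60.2000
clock 1: start=25, rate=0.8, needs 60-25 = 35; ticks = ceil(35/0.8) = ceil(43.7500) = 44; reading at tick 44 = 25 + 0.8*44 = 60.2000
clock 2: start=2, rate=1.1, needs 60-2 = 58; ticks = ceil(58/1.1) = ceil(52.7273) = 53; reading at tick 53 = 2 + 1.1*53 = 60.3000
Minimum tick count = 44; winners = [1]; smallest index = 1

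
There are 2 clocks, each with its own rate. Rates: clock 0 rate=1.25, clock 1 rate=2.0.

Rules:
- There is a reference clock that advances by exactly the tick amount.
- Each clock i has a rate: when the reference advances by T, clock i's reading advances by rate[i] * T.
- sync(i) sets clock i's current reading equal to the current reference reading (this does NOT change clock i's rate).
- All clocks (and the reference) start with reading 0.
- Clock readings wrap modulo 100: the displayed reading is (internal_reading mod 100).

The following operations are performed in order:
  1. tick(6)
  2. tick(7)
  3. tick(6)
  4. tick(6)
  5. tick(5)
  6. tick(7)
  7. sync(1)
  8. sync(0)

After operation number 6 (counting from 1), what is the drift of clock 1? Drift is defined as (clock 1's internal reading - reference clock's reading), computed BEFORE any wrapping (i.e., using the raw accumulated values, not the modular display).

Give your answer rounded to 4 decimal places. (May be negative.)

Answer: 37.0000

Derivation:
After op 1 tick(6): ref=6.0000 raw=[7.5000 12.0000]
After op 2 tick(7): ref=13.0000 raw=[16.2500 26.0000]
After op 3 tick(6): ref=19.0000 raw=[23.7500 38.0000]
After op 4 tick(6): ref=25.0000 raw=[31.2500 50.0000]
After op 5 tick(5): ref=30.0000 raw=[37.5000 60.0000]
After op 6 tick(7): ref=37.0000 raw=[46.2500 74.0000]
Drift of clock 1 after op 6: 74.0000 - 37.0000 = 37.0000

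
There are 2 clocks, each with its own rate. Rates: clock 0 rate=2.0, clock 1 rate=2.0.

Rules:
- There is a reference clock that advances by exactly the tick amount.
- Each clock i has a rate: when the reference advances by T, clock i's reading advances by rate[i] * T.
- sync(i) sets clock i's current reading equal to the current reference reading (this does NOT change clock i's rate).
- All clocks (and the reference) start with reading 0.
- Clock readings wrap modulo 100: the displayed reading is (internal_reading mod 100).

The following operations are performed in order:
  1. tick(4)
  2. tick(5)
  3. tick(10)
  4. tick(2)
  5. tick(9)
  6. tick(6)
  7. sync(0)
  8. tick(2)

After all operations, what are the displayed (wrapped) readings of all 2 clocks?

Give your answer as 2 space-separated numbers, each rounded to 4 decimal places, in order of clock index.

Answer: 40.0000 76.0000

Derivation:
After op 1 tick(4): ref=4.0000 raw=[8.0000 8.0000]
After op 2 tick(5): ref=9.0000 raw=[18.0000 18.0000]
After op 3 tick(10): ref=19.0000 raw=[38.0000 38.0000]
After op 4 tick(2): ref=21.0000 raw=[42.0000 42.0000]
After op 5 tick(9): ref=30.0000 raw=[60.0000 60.0000]
After op 6 tick(6): ref=36.0000 raw=[72.0000 72.0000]
After op 7 sync(0): ref=36.0000 raw=[36.0000 72.0000]
After op 8 tick(2): ref=38.0000 raw=[40.0000 76.0000]
Wrap final raw readings (mod 100): 40.0000 mod 100 = 40.0000; 76.0000 mod 100 = 76.0000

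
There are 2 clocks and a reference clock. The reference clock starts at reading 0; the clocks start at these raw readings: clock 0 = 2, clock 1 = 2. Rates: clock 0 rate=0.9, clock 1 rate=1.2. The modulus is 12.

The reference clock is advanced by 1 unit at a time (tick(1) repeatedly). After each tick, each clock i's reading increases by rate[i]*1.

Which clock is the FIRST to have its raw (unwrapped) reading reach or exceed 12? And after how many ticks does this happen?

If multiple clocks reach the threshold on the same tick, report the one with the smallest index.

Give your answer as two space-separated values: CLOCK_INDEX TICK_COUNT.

Answer: 1 9

Derivation:
clock 0: start=2, rate=0.9, needs 12-2 = 10; ticks = ceil(10/0.9) = ceil(11.1111) = 12; reading at tick 12 = 2 + 0.9*12 = 12.8000
clock 1: start=2, rate=1.2, needs 12-2 = 10; ticks = ceil(10/1.2) = ceil(8.3333) = 9; reading at tick 9 = 2 + 1.2*9 = 12.8000
Minimum tick count = 9; winners = [1]; smallest index = 1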